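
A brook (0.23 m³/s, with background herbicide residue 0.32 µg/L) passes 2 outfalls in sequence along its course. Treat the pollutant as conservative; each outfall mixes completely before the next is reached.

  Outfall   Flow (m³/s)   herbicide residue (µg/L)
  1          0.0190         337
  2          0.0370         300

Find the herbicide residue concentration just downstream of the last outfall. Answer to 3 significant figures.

61.5 µg/L

After outfall 1: Q = 0.2300 + 0.01900 = 0.2490 m³/s; C = (0.2300·0.3200 + 0.01900·337.0)/0.2490 = 26.01 µg/L.
After outfall 2: Q = 0.2490 + 0.03700 = 0.2860 m³/s; C = (0.2490·26.01 + 0.03700·300.0)/0.2860 = 61.46 µg/L.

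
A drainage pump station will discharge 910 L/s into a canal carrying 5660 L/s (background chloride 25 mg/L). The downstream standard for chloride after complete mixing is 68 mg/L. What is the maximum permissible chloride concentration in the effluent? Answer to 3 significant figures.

At the limit, (Qr·Cr + Qe·Cₑ)/(Qr + Qe) = 68:
Cₑ = (6570·68 − 5660·25.00) / 910.0 = 335.5 mg/L.

335 mg/L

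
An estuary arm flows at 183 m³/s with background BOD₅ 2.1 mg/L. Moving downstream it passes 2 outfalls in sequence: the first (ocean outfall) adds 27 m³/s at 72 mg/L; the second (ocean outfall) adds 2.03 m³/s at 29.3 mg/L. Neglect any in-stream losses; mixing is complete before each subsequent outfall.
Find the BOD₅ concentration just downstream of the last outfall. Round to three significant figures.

11.3 mg/L

Below outfall 1: Q → 210.0 m³/s, C = (183.0·2.100 + 27.00·72.00)/210.0 = 11.09 mg/L.
Below outfall 2: Q → 212.0 m³/s, C = (210.0·11.09 + 2.030·29.30)/212.0 = 11.26 mg/L.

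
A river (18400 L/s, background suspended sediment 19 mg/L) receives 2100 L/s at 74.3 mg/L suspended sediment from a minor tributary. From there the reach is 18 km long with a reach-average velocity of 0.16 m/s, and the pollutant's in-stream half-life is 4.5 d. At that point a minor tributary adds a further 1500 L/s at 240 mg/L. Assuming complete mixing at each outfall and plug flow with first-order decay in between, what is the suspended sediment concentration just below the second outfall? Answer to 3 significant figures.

Mixed concentration C = ΣQC/ΣQ = (18400·19.00 + 2100·74.30) / 20500 = 505600/20500 = 24.66 mg/L; combined flow 20500 L/s.
Travel time t = 18·1000 / 0.16 = 112500 s = 31.25 h.
Half-life 4.5 d → k = ln 2 / 4.5 = 0.1540 d⁻¹.
Decay over the reach: 24.66·exp(−kt) = 24.66·0.8183 = 20.18 mg/L.
Second outfall: C = (20500·20.18 + 1500·240.0)/22000 = 35.17 mg/L.

35.2 mg/L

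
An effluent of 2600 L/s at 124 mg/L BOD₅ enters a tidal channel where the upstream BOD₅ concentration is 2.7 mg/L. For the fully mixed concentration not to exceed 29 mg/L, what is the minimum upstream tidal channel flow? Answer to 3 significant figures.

Set C_mix = 29: (Q·2.700 + 2600·124.0) / (Q + 2600) = 29
→ Q = 2600·(124.0 − 29)/(29 − 2.700) = 9392 L/s.

9390 L/s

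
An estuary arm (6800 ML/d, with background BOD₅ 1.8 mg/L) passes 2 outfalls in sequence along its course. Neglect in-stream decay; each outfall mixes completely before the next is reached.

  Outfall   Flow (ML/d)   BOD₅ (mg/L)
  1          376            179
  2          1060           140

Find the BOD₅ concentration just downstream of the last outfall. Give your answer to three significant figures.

27.7 mg/L

After outfall 1: Q = 6800 + 376.0 = 7176 ML/d; C = (6800·1.800 + 376.0·179.0)/7176 = 11.08 mg/L.
After outfall 2: Q = 7176 + 1060 = 8236 ML/d; C = (7176·11.08 + 1060·140.0)/8236 = 27.68 mg/L.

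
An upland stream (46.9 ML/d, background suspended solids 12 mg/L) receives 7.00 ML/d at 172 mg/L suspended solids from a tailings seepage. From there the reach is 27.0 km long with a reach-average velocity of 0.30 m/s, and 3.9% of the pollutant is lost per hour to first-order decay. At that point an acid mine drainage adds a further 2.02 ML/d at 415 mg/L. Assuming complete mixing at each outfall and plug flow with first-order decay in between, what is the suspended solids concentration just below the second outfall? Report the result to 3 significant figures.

26.7 mg/L

After mixing, C = (46.90·12.00 + 7.000·172.0) / 53.90 = 1767/53.90 = 32.78 mg/L; combined flow 53.90 ML/d.
Travel time t = 27.0·1000 / 0.30 = 90000 s = 25.00 h.
3.9%/h lost → k = −ln(1 − 0.039) = 0.03978 h⁻¹.
After decay, C = 32.78 × e^(−kt) = 32.78 × 0.3699 = 12.13 mg/L.
Second outfall: C = (53.90·12.13 + 2.020·415.0)/55.92 = 26.68 mg/L.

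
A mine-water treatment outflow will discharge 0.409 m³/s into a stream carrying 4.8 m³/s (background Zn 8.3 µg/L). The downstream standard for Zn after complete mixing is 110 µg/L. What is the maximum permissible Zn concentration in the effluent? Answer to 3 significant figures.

1300 µg/L

At the limit, (Qr·Cr + Qe·Cₑ)/(Qr + Qe) = 110:
Cₑ = (5.209·110 − 4.800·8.300) / 0.4090 = 1304 µg/L.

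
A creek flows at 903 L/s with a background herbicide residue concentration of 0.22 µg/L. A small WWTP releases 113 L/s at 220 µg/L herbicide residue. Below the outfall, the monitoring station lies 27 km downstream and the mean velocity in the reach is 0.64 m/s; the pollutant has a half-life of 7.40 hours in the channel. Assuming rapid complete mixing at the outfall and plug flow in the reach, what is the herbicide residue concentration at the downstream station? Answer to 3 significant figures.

Conservation of mass: C = (903.0·0.2200 + 113.0·220.0) / 1016 = 25060/1016 = 24.66 µg/L.
Travel time t = 27·1000 / 0.64 = 42190 s = 11.72 h.
Half-life 7.40 h → k = ln 2 / 7.40 = 0.09367 h⁻¹ = 2.248 d⁻¹.
After decay, C = 24.66 × e^(−kt) = 24.66 × 0.3336 = 8.229 µg/L.

8.23 µg/L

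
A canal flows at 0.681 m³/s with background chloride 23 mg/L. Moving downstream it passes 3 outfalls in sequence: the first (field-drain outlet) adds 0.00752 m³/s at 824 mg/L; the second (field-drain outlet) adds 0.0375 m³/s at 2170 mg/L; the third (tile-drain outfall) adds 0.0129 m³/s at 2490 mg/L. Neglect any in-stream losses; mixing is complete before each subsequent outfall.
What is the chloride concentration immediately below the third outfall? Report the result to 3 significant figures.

After outfall 1: Q = 0.6810 + 0.007520 = 0.6885 m³/s; C = (0.6810·23.00 + 0.007520·824.0)/0.6885 = 31.75 mg/L.
After outfall 2: Q = 0.6885 + 0.03750 = 0.7260 m³/s; C = (0.6885·31.75 + 0.03750·2170)/0.7260 = 142.2 mg/L.
After outfall 3: Q = 0.7260 + 0.01290 = 0.7389 m³/s; C = (0.7260·142.2 + 0.01290·2490)/0.7389 = 183.2 mg/L.

183 mg/L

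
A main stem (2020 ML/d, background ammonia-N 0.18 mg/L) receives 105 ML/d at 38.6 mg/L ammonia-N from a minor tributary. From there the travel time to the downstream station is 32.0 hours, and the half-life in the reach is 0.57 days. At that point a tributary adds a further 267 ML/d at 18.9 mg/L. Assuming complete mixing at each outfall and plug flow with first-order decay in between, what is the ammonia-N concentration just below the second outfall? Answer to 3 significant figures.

After mixing, C = (2020·0.1800 + 105.0·38.60) / 2125 = 4417/2125 = 2.078 mg/L; combined flow 2125 ML/d.
Half-life 0.57 d → k = ln 2 / 0.57 = 1.216 d⁻¹.
Decay over the reach: 2.078·exp(−kt) = 2.078·0.1976 = 0.4107 mg/L.
Second outfall: C = (2125·0.4107 + 267.0·18.90)/2392 = 2.475 mg/L.

2.47 mg/L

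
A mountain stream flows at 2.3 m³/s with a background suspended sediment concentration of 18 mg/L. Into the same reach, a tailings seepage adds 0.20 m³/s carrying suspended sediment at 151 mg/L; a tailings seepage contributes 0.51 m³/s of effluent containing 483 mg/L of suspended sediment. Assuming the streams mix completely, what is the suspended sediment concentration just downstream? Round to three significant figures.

Mixed concentration C = ΣQC/ΣQ = (2.300·18.00 + 0.2000·151.0 + 0.5100·483.0) / 3.010 = 317.9/3.010 = 105.6 mg/L.

106 mg/L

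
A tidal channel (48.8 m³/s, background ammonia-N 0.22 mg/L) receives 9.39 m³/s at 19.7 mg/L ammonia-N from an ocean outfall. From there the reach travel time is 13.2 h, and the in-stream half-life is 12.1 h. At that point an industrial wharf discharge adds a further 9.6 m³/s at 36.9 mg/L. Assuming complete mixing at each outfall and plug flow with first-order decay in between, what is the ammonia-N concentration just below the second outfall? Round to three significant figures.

Conservation of mass: C = (48.80·0.2200 + 9.390·19.70) / 58.19 = 195.7/58.19 = 3.363 mg/L; combined flow 58.19 m³/s.
Half-life 12.1 h → k = ln 2 / 12.1 = 0.05728 h⁻¹ = 1.375 d⁻¹.
Decay over the reach: 3.363·exp(−kt) = 3.363·0.4695 = 1.579 mg/L.
At the second outfall, C = (58.19·1.579 + 9.600·36.90) / (58.19 + 9.600) = 6.581 mg/L.

6.58 mg/L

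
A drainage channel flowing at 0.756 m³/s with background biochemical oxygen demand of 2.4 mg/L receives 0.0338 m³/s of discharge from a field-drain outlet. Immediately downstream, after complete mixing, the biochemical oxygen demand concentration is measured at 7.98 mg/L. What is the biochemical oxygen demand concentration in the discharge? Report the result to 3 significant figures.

Mass balance: 0.7560·2.400 + 0.03380·Cₑ = 0.7898·7.980
→ Cₑ = (0.7898·7.980 − 0.7560·2.400) / 0.03380 = 132.8 mg/L.

133 mg/L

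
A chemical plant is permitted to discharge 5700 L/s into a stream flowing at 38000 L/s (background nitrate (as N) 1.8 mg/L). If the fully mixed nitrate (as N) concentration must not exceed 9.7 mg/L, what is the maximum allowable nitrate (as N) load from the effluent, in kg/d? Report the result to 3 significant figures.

30700 kg/d

Mass balance at the limit: 38000·1.800 + 5700·Cₑ = 43700·9.7 → Cₑ = 62.37 mg/L.
5700 L/s = 5.700 m³/s. Load = 5.700 m³/s × 62.37 g/m³ × 86 400 s/d = 30710 kg/d.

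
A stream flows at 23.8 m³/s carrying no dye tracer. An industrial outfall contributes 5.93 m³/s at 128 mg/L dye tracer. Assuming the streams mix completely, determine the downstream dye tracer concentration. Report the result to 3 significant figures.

25.5 mg/L

After mixing, C = (23.80·0 + 5.930·128.0) / 29.73 = 759.0/29.73 = 25.53 mg/L.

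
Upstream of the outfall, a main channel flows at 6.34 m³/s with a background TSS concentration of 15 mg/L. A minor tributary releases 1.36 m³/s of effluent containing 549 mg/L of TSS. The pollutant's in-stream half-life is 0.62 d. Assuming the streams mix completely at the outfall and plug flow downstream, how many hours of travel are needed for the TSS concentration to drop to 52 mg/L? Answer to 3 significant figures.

After mixing, C = (6.340·15.00 + 1.360·549.0) / 7.700 = 841.7/7.700 = 109.3 mg/L.
Half-life 0.62 d → k = ln 2 / 0.62 = 1.118 d⁻¹.
109.3·exp(−k·t) = 52 → t = ln(109.3/52)/k = 57420 s = 15.95 h.

16.0 h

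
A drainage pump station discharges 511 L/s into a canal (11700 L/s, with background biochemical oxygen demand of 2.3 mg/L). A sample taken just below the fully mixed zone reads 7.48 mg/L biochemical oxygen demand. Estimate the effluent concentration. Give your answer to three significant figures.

126 mg/L

Mass balance: 11700·2.300 + 511.0·Cₑ = 12210·7.480
→ Cₑ = (12210·7.480 − 11700·2.300) / 511.0 = 126.1 mg/L.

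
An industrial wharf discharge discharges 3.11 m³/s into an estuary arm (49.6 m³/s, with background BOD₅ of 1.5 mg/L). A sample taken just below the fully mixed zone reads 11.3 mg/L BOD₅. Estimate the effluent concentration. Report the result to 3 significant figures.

168 mg/L

Mass balance: 49.60·1.500 + 3.110·Cₑ = 52.71·11.30
→ Cₑ = (52.71·11.30 − 49.60·1.500) / 3.110 = 167.6 mg/L.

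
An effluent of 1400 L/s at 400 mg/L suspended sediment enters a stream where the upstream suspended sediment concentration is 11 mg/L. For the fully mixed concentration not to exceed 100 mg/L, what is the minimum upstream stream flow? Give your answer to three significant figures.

Set C_mix = 100: (Q·11.00 + 1400·400.0) / (Q + 1400) = 100
→ Q = 1400·(400.0 − 100)/(100 − 11.00) = 4719 L/s.

4720 L/s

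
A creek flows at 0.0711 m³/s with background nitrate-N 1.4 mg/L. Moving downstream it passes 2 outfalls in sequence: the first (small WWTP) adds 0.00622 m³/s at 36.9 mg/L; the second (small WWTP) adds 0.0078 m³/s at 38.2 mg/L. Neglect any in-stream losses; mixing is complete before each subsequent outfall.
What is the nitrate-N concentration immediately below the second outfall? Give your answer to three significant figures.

7.37 mg/L

After outfall 1: Q = 0.07110 + 0.006220 = 0.07732 m³/s; C = (0.07110·1.400 + 0.006220·36.90)/0.07732 = 4.256 mg/L.
After outfall 2: Q = 0.07732 + 0.007800 = 0.08512 m³/s; C = (0.07732·4.256 + 0.007800·38.20)/0.08512 = 7.366 mg/L.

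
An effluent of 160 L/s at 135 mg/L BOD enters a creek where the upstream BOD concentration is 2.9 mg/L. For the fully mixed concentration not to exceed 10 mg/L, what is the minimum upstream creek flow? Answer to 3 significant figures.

Set C_mix = 10: (Q·2.900 + 160.0·135.0) / (Q + 160.0) = 10
→ Q = 160.0·(135.0 − 10)/(10 − 2.900) = 2817 L/s.

2820 L/s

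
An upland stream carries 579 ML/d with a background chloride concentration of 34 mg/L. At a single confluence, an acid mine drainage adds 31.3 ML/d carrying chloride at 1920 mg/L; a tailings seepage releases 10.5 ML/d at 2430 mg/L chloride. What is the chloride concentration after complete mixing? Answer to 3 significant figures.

After mixing, C = (579.0·34.00 + 31.30·1920 + 10.50·2430) / 620.8 = 105300/620.8 = 169.6 mg/L.

170 mg/L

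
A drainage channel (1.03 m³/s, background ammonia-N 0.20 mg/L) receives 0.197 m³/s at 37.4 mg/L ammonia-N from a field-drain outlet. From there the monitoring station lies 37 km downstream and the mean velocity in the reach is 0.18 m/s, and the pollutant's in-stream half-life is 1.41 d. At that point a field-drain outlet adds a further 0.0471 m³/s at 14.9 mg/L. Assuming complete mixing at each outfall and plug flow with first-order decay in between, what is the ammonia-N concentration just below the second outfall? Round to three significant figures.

2.40 mg/L

Conservation of mass: C = (1.030·0.2000 + 0.1970·37.40) / 1.227 = 7.574/1.227 = 6.173 mg/L; combined flow 1.227 m³/s.
Travel time t = 37·1000 / 0.18 = 205600 s = 57.10 h.
Half-life 1.41 d → k = ln 2 / 1.41 = 0.4916 d⁻¹.
After decay, C = 6.173 × e^(−kt) = 6.173 × 0.3105 = 1.917 mg/L.
Second outfall: C = (1.227·1.917 + 0.04710·14.90)/1.274 = 2.397 mg/L.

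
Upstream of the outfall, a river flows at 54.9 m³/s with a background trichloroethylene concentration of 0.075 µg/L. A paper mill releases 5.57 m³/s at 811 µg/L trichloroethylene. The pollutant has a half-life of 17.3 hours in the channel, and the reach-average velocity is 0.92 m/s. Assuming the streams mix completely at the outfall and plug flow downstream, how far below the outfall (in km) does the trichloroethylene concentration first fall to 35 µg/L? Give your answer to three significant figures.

Mixed concentration C = ΣQC/ΣQ = (54.90·0.07500 + 5.570·811.0) / 60.47 = 4521/60.47 = 74.77 µg/L.
Half-life 17.3 h → k = ln 2 / 17.3 = 0.04007 h⁻¹ = 0.9616 d⁻¹.
Set 74.77·exp(−k·t) = 35 → t = ln(74.77/35)/k = 68200 s = 18.95 h.
Distance = v·t = 0.92·68200 = 62750 m = 62.75 km.

62.7 km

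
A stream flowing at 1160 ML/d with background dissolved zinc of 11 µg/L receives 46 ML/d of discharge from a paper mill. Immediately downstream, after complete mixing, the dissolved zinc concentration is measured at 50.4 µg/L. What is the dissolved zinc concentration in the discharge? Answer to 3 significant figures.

1040 µg/L

Mass balance: 1160·11.00 + 46.00·Cₑ = 1206·50.40
→ Cₑ = (1206·50.40 − 1160·11.00) / 46.00 = 1044 µg/L.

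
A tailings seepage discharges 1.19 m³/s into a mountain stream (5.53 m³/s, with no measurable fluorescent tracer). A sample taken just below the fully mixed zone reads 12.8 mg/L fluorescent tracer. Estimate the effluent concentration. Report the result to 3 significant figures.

72.3 mg/L

Mass balance: 5.530·0 + 1.190·Cₑ = 6.720·12.80
→ Cₑ = (6.720·12.80 − 5.530·0) / 1.190 = 72.28 mg/L.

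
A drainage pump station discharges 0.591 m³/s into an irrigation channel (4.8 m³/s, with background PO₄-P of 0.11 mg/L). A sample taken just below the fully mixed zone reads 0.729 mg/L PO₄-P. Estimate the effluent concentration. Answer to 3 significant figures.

Mass balance: 4.800·0.1100 + 0.5910·Cₑ = 5.391·0.7290
→ Cₑ = (5.391·0.7290 − 4.800·0.1100) / 0.5910 = 5.756 mg/L.

5.76 mg/L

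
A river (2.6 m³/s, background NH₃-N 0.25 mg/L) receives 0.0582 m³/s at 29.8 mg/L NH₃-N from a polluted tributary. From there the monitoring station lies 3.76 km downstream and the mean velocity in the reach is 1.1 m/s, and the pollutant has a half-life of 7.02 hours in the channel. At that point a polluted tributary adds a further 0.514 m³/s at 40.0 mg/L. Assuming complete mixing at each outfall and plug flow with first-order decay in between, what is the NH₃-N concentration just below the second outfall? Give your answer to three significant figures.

Mass balance: C = (2.600·0.2500 + 0.05820·29.80) / 2.658 = 2.384/2.658 = 0.8970 mg/L; combined flow 2.658 m³/s.
Travel time t = 3.76·1000 / 1.1 = 3418 s = 0.9495 h.
Half-life 7.02 h → k = ln 2 / 7.02 = 0.09874 h⁻¹ = 2.370 d⁻¹.
Applying C = C₀e^(−kt): 0.8970 × 0.9105 = 0.8167 mg/L.
At the second outfall, C = (2.658·0.8167 + 0.5140·40.00) / (2.658 + 0.5140) = 7.166 mg/L.

7.17 mg/L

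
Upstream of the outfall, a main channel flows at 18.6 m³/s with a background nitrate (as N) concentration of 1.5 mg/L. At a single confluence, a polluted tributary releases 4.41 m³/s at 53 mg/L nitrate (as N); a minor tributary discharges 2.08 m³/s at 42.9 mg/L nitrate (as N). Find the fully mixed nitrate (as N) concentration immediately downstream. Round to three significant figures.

After mixing, C = (18.60·1.500 + 4.410·53.00 + 2.080·42.90) / 25.09 = 350.9/25.09 = 13.98 mg/L.

14.0 mg/L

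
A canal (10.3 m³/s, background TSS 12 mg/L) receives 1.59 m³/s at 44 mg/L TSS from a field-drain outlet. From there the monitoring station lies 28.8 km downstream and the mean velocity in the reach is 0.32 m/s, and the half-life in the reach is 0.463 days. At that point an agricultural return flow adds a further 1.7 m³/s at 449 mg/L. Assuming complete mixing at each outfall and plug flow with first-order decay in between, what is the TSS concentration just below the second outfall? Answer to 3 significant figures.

Conservation of mass: C = (10.30·12.00 + 1.590·44.00) / 11.89 = 193.6/11.89 = 16.28 mg/L; combined flow 11.89 m³/s.
Travel time t = 28.8·1000 / 0.32 = 90000 s = 25.00 h.
Half-life 0.463 d → k = ln 2 / 0.463 = 1.497 d⁻¹.
Decay over the reach: 16.28·exp(−kt) = 16.28·0.2103 = 3.423 mg/L.
Second outfall: C = (11.89·3.423 + 1.700·449.0)/13.59 = 59.16 mg/L.

59.2 mg/L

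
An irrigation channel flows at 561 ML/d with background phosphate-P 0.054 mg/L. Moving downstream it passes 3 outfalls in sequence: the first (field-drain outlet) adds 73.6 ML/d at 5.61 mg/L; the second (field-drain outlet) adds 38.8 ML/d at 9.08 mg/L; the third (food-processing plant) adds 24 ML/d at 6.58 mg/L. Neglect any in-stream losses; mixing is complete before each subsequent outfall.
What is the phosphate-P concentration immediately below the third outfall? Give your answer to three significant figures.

After outfall 1: Q = 561.0 + 73.60 = 634.6 ML/d; C = (561.0·0.05400 + 73.60·5.610)/634.6 = 0.6984 mg/L.
After outfall 2: Q = 634.6 + 38.80 = 673.4 ML/d; C = (634.6·0.6984 + 38.80·9.080)/673.4 = 1.181 mg/L.
After outfall 3: Q = 673.4 + 24.00 = 697.4 ML/d; C = (673.4·1.181 + 24.00·6.580)/697.4 = 1.367 mg/L.

1.37 mg/L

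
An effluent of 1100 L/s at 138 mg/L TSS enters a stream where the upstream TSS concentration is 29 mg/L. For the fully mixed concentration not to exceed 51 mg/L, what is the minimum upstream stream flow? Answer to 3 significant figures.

Set C_mix = 51: (Q·29.00 + 1100·138.0) / (Q + 1100) = 51
→ Q = 1100·(138.0 − 51)/(51 − 29.00) = 4350 L/s.

4350 L/s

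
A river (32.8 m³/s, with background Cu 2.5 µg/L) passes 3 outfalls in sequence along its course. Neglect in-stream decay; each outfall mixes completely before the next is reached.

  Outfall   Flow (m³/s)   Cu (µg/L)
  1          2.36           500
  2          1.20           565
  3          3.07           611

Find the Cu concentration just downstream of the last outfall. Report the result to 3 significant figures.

After outfall 1: Q = 32.80 + 2.360 = 35.16 m³/s; C = (32.80·2.500 + 2.360·500.0)/35.16 = 35.89 µg/L.
After outfall 2: Q = 35.16 + 1.200 = 36.36 m³/s; C = (35.16·35.89 + 1.200·565.0)/36.36 = 53.36 µg/L.
After outfall 3: Q = 36.36 + 3.070 = 39.43 m³/s; C = (36.36·53.36 + 3.070·611.0)/39.43 = 96.77 µg/L.

96.8 µg/L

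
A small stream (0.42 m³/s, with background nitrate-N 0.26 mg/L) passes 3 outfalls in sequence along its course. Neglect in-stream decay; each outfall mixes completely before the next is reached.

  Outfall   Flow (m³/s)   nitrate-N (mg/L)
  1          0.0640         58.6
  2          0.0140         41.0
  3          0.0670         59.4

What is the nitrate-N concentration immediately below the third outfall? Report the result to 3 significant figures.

14.9 mg/L

Below outfall 1: Q → 0.4840 m³/s, C = (0.4200·0.2600 + 0.06400·58.60)/0.4840 = 7.974 mg/L.
Below outfall 2: Q → 0.4980 m³/s, C = (0.4840·7.974 + 0.01400·41.00)/0.4980 = 8.903 mg/L.
Below outfall 3: Q → 0.5650 m³/s, C = (0.4980·8.903 + 0.06700·59.40)/0.5650 = 14.89 mg/L.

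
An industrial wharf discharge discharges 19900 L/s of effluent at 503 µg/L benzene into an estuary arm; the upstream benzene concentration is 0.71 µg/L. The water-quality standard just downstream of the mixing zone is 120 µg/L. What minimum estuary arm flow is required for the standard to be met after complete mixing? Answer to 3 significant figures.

63900 L/s

Set C_mix = 120: (Q·0.7100 + 19900·503.0) / (Q + 19900) = 120
→ Q = 19900·(503.0 − 120)/(120 − 0.7100) = 63890 L/s.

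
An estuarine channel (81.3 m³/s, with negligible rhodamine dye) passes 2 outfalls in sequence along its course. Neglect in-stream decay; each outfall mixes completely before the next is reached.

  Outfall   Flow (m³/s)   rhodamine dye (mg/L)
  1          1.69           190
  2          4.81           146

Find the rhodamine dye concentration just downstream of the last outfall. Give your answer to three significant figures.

11.7 mg/L

Outfall 1: combined Q = 82.99 m³/s; C = (81.30·0 + 1.690·190.0)/82.99 = 3.869 mg/L.
Outfall 2: combined Q = 87.80 m³/s; C = (82.99·3.869 + 4.810·146.0)/87.80 = 11.66 mg/L.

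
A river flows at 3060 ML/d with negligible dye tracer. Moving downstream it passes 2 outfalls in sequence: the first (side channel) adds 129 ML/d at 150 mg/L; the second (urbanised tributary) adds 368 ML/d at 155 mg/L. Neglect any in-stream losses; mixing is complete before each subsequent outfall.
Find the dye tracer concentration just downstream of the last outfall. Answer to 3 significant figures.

Below outfall 1: Q → 3189 ML/d, C = (3060·0 + 129.0·150.0)/3189 = 6.068 mg/L.
Below outfall 2: Q → 3557 ML/d, C = (3189·6.068 + 368.0·155.0)/3557 = 21.48 mg/L.

21.5 mg/L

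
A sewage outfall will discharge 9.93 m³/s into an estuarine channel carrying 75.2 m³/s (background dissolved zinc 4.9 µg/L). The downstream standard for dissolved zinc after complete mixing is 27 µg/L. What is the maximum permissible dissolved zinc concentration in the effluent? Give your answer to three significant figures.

At the limit, (Qr·Cr + Qe·Cₑ)/(Qr + Qe) = 27:
Cₑ = (85.13·27 − 75.20·4.900) / 9.930 = 194.4 µg/L.

194 µg/L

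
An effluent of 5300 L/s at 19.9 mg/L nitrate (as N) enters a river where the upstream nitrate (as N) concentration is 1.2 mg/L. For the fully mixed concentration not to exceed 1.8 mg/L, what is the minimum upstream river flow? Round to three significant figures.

160000 L/s

Set C_mix = 1.8: (Q·1.200 + 5300·19.90) / (Q + 5300) = 1.8
→ Q = 5300·(19.90 − 1.8)/(1.8 − 1.200) = 159900 L/s.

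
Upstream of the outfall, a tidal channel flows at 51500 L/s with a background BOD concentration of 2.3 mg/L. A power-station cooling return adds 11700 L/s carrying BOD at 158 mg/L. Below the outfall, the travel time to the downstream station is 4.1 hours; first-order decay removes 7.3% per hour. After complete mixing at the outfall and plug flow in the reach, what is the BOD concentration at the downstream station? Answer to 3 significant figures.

Mixed concentration C = ΣQC/ΣQ = (51500·2.300 + 11700·158.0) / 63200 = 1967000/63200 = 31.12 mg/L.
7.3%/h lost → k = −ln(1 − 0.073) = 0.07580 h⁻¹.
Decay over the reach: 31.12·exp(−kt) = 31.12·0.7329 = 22.81 mg/L.

22.8 mg/L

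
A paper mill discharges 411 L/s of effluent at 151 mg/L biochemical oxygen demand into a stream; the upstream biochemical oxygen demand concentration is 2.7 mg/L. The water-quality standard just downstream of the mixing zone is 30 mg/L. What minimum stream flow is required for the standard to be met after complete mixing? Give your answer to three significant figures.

Set C_mix = 30: (Q·2.700 + 411.0·151.0) / (Q + 411.0) = 30
→ Q = 411.0·(151.0 − 30)/(30 − 2.700) = 1822 L/s.

1820 L/s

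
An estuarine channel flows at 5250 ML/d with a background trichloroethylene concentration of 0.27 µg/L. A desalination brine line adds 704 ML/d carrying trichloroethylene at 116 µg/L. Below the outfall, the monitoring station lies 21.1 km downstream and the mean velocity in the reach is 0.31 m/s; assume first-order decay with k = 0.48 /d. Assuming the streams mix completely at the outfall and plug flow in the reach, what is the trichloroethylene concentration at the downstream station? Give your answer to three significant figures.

9.56 µg/L

Conservation of mass: C = (5250·0.2700 + 704.0·116.0) / 5954 = 83080/5954 = 13.95 µg/L.
Travel time t = 21.1·1000 / 0.31 = 68060 s = 18.91 h.
After decay, C = 13.95 × e^(−kt) = 13.95 × 0.6851 = 9.560 µg/L.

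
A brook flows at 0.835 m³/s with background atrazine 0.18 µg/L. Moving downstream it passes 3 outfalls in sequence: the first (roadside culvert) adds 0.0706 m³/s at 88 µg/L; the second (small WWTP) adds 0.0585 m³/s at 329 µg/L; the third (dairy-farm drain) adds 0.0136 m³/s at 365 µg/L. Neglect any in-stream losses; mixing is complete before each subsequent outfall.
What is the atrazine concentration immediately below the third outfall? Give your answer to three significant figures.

Outfall 1: combined Q = 0.9056 m³/s; C = (0.8350·0.1800 + 0.07060·88.00)/0.9056 = 7.026 µg/L.
Outfall 2: combined Q = 0.9641 m³/s; C = (0.9056·7.026 + 0.05850·329.0)/0.9641 = 26.56 µg/L.
Outfall 3: combined Q = 0.9777 m³/s; C = (0.9641·26.56 + 0.01360·365.0)/0.9777 = 31.27 µg/L.

31.3 µg/L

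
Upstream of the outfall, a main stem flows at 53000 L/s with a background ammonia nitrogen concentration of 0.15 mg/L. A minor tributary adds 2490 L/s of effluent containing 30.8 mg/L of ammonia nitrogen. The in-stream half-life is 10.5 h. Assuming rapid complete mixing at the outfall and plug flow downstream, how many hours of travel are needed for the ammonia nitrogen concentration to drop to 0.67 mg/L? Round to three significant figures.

Mass balance: C = (53000·0.1500 + 2490·30.80) / 55490 = 84640/55490 = 1.525 mg/L.
Half-life 10.5 h → k = ln 2 / 10.5 = 0.06601 h⁻¹ = 1.584 d⁻¹.
1.525·exp(−k·t) = 0.67 → t = ln(1.525/0.67)/k = 44870 s = 12.46 h.

12.5 h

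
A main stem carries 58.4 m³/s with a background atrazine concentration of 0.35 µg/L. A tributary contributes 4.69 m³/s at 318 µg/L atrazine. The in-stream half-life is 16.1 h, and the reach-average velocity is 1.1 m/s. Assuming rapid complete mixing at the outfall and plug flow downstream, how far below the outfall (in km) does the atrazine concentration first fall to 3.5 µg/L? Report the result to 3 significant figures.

177 km

Mass balance: C = (58.40·0.3500 + 4.690·318.0) / 63.09 = 1512/63.09 = 23.96 µg/L.
Half-life 16.1 h → k = ln 2 / 16.1 = 0.04305 h⁻¹ = 1.033 d⁻¹.
Set 23.96·exp(−k·t) = 3.5 → t = ln(23.96/3.5)/k = 160900 s = 44.68 h.
Distance = v·t = 1.1·160900 = 176900 m = 176.9 km.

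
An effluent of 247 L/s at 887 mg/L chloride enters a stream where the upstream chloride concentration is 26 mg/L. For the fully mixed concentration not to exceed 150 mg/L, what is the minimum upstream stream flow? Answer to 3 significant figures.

1470 L/s

Set C_mix = 150: (Q·26.00 + 247.0·887.0) / (Q + 247.0) = 150
→ Q = 247.0·(887.0 − 150)/(150 − 26.00) = 1468 L/s.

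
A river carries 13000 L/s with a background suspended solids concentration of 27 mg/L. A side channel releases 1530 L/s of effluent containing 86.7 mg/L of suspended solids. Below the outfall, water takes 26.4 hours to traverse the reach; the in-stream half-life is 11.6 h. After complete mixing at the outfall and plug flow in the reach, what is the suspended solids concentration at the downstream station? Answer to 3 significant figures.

6.87 mg/L

After mixing, C = (13000·27.00 + 1530·86.70) / 14530 = 483700/14530 = 33.29 mg/L.
Half-life 11.6 h → k = ln 2 / 11.6 = 0.05975 h⁻¹ = 1.434 d⁻¹.
First-order decay: C = 33.29·exp(−k·t) = 33.29·0.2065 = 6.873 mg/L.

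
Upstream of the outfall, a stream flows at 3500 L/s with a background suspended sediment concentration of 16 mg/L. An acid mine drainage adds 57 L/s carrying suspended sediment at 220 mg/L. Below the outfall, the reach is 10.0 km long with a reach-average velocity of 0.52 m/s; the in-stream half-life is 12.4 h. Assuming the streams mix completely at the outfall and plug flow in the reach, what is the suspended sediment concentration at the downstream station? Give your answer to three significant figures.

14.3 mg/L

Conservation of mass: C = (3500·16.00 + 57.00·220.0) / 3557 = 68540/3557 = 19.27 mg/L.
Travel time t = 10.0·1000 / 0.52 = 19230 s = 5.342 h.
Half-life 12.4 h → k = ln 2 / 12.4 = 0.05590 h⁻¹ = 1.342 d⁻¹.
After decay, C = 19.27 × e^(−kt) = 19.27 × 0.7419 = 14.29 mg/L.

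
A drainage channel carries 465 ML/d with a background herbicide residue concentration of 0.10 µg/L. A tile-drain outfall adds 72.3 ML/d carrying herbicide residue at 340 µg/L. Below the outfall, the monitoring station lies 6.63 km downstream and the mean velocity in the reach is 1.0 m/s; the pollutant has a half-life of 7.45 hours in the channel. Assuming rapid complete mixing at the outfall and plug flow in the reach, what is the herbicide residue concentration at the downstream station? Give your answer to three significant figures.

38.6 µg/L

Conservation of mass: C = (465.0·0.1000 + 72.30·340.0) / 537.3 = 24630/537.3 = 45.84 µg/L.
Travel time t = 6.63·1000 / 1.0 = 6630 s = 1.842 h.
Half-life 7.45 h → k = ln 2 / 7.45 = 0.09304 h⁻¹ = 2.233 d⁻¹.
First-order decay: C = 45.84·exp(−k·t) = 45.84·0.8425 = 38.62 µg/L.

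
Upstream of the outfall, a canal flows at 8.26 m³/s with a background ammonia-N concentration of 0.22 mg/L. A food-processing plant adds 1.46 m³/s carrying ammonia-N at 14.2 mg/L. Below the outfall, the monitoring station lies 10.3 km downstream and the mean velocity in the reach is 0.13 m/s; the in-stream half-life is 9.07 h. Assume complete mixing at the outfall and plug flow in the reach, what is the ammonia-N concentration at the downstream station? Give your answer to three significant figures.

Conservation of mass: C = (8.260·0.2200 + 1.460·14.20) / 9.720 = 22.55/9.720 = 2.320 mg/L.
Travel time t = 10.3·1000 / 0.13 = 79230 s = 22.01 h.
Half-life 9.07 h → k = ln 2 / 9.07 = 0.07642 h⁻¹ = 1.834 d⁻¹.
Decay over the reach: 2.320·exp(−kt) = 2.320·0.1860 = 0.4315 mg/L.

0.432 mg/L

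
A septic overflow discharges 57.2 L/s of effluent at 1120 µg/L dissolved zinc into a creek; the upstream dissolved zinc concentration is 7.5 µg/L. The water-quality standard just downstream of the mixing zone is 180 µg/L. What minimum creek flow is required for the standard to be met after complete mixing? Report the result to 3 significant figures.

Set C_mix = 180: (Q·7.500 + 57.20·1120) / (Q + 57.20) = 180
→ Q = 57.20·(1120 − 180)/(180 − 7.500) = 311.7 L/s.

312 L/s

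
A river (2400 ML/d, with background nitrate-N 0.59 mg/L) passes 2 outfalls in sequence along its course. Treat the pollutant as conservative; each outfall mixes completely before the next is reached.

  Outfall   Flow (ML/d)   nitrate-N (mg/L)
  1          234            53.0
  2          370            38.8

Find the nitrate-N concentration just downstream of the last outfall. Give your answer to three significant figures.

9.38 mg/L

Outfall 1: combined Q = 2634 ML/d; C = (2400·0.5900 + 234.0·53.00)/2634 = 5.246 mg/L.
Outfall 2: combined Q = 3004 ML/d; C = (2634·5.246 + 370.0·38.80)/3004 = 9.379 mg/L.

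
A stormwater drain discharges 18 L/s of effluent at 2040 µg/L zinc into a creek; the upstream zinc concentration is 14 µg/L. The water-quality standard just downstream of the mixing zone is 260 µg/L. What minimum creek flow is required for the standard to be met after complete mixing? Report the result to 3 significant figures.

Set C_mix = 260: (Q·14.00 + 18.00·2040) / (Q + 18.00) = 260
→ Q = 18.00·(2040 − 260)/(260 − 14.00) = 130.2 L/s.

130 L/s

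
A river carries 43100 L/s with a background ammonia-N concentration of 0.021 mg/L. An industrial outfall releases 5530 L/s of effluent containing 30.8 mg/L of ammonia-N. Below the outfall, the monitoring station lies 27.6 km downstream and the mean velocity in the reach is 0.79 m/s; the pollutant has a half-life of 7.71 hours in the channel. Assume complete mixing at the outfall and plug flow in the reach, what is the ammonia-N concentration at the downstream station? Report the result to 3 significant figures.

After mixing, C = (43100·0.02100 + 5530·30.80) / 48630 = 171200/48630 = 3.521 mg/L.
Travel time t = 27.6·1000 / 0.79 = 34940 s = 9.705 h.
Half-life 7.71 h → k = ln 2 / 7.71 = 0.08990 h⁻¹ = 2.158 d⁻¹.
Applying C = C₀e^(−kt): 3.521 × 0.4179 = 1.472 mg/L.

1.47 mg/L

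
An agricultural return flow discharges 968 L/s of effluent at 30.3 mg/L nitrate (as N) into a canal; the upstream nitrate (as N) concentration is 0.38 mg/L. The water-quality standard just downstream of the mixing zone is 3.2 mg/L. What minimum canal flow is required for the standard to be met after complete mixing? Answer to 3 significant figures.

Set C_mix = 3.2: (Q·0.3800 + 968.0·30.30) / (Q + 968.0) = 3.2
→ Q = 968.0·(30.30 − 3.2)/(3.2 − 0.3800) = 9302 L/s.

9300 L/s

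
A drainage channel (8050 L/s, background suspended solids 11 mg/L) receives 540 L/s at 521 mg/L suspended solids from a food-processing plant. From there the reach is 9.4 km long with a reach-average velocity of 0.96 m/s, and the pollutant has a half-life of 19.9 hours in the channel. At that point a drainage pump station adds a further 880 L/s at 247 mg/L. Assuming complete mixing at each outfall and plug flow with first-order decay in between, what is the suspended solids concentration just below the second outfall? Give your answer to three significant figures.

58.5 mg/L

After mixing, C = (8050·11.00 + 540.0·521.0) / 8590 = 369900/8590 = 43.06 mg/L; combined flow 8590 L/s.
Travel time t = 9.4·1000 / 0.96 = 9792 s = 2.720 h.
Half-life 19.9 h → k = ln 2 / 19.9 = 0.03483 h⁻¹ = 0.8360 d⁻¹.
First-order decay: C = 43.06·exp(−k·t) = 43.06·0.9096 = 39.17 mg/L.
Second outfall: C = (8590·39.17 + 880.0·247.0)/9470 = 58.48 mg/L.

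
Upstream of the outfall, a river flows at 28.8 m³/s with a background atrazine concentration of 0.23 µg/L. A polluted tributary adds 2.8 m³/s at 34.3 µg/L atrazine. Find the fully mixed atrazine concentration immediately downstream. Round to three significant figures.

3.25 µg/L

Mass balance: C = (28.80·0.2300 + 2.800·34.30) / 31.60 = 102.7/31.60 = 3.249 µg/L.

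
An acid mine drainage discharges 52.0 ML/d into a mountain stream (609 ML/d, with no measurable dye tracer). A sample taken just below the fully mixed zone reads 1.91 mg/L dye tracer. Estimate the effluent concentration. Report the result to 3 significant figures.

Mass balance: 609.0·0 + 52.00·Cₑ = 661.0·1.910
→ Cₑ = (661.0·1.910 − 609.0·0) / 52.00 = 24.28 mg/L.

24.3 mg/L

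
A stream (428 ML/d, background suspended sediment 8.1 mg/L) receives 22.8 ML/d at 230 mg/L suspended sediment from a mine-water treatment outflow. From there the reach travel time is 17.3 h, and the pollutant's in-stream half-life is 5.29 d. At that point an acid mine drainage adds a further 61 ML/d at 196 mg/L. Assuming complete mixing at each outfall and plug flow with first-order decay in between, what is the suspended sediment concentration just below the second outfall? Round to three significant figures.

38.8 mg/L

Flow-weighted average: C = (428.0·8.100 + 22.80·230.0) / 450.8 = 8711/450.8 = 19.32 mg/L; combined flow 450.8 ML/d.
Half-life 5.29 d → k = ln 2 / 5.29 = 0.1310 d⁻¹.
After decay, C = 19.32 × e^(−kt) = 19.32 × 0.9099 = 17.58 mg/L.
Second outfall: C = (450.8·17.58 + 61.00·196.0)/511.8 = 38.85 mg/L.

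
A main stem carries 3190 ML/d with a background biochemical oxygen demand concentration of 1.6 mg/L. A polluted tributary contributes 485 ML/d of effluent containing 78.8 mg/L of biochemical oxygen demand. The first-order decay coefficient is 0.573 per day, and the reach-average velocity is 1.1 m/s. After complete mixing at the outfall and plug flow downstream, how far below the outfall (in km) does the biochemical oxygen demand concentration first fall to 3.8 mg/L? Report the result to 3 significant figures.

After mixing, C = (3190·1.600 + 485.0·78.80) / 3675 = 43320/3675 = 11.79 mg/L.
Set 11.79·exp(−k·t) = 3.8 → t = ln(11.79/3.8)/k = 170700 s = 47.42 h.
Distance = v·t = 1.1·170700 = 187800 m = 187.8 km.

188 km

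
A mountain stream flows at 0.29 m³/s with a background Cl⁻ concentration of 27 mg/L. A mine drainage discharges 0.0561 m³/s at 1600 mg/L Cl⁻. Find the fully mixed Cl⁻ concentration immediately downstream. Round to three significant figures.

After mixing, C = (0.2900·27.00 + 0.05610·1600) / 0.3461 = 97.59/0.3461 = 282.0 mg/L.

282 mg/L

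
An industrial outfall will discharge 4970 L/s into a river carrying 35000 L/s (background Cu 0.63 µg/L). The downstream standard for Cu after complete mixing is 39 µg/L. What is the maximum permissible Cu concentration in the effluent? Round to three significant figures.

309 µg/L

At the limit, (Qr·Cr + Qe·Cₑ)/(Qr + Qe) = 39:
Cₑ = (39970·39 − 35000·0.6300) / 4970 = 309.2 µg/L.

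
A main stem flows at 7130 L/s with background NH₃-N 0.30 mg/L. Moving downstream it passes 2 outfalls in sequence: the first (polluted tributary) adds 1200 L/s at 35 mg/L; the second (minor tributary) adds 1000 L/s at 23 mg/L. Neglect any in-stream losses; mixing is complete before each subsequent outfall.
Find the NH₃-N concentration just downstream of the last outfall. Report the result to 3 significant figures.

Outfall 1: combined Q = 8330 L/s; C = (7130·0.3000 + 1200·35.00)/8330 = 5.299 mg/L.
Outfall 2: combined Q = 9330 L/s; C = (8330·5.299 + 1000·23.00)/9330 = 7.196 mg/L.

7.20 mg/L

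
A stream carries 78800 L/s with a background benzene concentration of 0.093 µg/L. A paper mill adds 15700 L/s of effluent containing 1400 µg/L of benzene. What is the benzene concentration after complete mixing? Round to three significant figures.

233 µg/L

After mixing, C = (78800·0.09300 + 15700·1400) / 94500 = 21990000/94500 = 232.7 µg/L.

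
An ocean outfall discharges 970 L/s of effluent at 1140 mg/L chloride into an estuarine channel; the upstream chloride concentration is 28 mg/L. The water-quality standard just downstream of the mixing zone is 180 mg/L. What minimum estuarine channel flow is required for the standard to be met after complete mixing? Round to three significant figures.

Set C_mix = 180: (Q·28.00 + 970.0·1140) / (Q + 970.0) = 180
→ Q = 970.0·(1140 − 180)/(180 − 28.00) = 6126 L/s.

6130 L/s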